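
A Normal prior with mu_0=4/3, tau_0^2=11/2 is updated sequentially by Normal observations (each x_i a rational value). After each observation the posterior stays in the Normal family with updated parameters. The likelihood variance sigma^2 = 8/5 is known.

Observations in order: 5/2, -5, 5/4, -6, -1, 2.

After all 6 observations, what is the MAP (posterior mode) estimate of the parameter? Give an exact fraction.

-3869/4152

obs 1: x=5/2 → posterior Normal(953/426, 88/71)
obs 2: x=-5 → posterior Normal(-697/756, 44/63)
obs 3: x=5/4 → posterior Normal(-569/2172, 88/181)
obs 4: x=-6 → posterior Normal(-4529/2832, 22/59)
obs 5: x=-1 → posterior Normal(-5189/3492, 88/291)
obs 6: x=2 → posterior Normal(-3869/4152, 44/173)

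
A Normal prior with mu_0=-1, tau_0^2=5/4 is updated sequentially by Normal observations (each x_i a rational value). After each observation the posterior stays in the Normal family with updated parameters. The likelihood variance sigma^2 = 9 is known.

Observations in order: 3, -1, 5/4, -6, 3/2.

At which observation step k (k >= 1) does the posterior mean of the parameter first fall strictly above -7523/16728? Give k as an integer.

obs 1: x=3 → posterior Normal(-21/41, 45/41)
obs 2: x=-1 → posterior Normal(-13/23, 45/46)
obs 3: x=5/4 → posterior Normal(-79/204, 15/17)
obs 4: x=-6 → posterior Normal(-199/224, 45/56)
obs 5: x=3/2 → posterior Normal(-169/244, 45/61)

k = 3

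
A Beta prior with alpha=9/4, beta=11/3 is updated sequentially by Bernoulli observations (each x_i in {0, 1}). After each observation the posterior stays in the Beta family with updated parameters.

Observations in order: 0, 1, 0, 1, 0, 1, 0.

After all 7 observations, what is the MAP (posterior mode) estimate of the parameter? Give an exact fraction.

obs 1: x=0 → posterior Beta(9/4, 14/3)
obs 2: x=1 → posterior Beta(13/4, 14/3)
obs 3: x=0 → posterior Beta(13/4, 17/3)
obs 4: x=1 → posterior Beta(17/4, 17/3)
obs 5: x=0 → posterior Beta(17/4, 20/3)
obs 6: x=1 → posterior Beta(21/4, 20/3)
obs 7: x=0 → posterior Beta(21/4, 23/3)

51/131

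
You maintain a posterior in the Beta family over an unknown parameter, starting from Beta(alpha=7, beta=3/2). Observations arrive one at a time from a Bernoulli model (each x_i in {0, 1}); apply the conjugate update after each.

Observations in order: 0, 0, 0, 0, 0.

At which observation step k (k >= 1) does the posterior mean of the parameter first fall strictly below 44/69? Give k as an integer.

obs 1: x=0 → posterior Beta(7, 5/2)
obs 2: x=0 → posterior Beta(7, 7/2)
obs 3: x=0 → posterior Beta(7, 9/2)
obs 4: x=0 → posterior Beta(7, 11/2)
obs 5: x=0 → posterior Beta(7, 13/2)

k = 3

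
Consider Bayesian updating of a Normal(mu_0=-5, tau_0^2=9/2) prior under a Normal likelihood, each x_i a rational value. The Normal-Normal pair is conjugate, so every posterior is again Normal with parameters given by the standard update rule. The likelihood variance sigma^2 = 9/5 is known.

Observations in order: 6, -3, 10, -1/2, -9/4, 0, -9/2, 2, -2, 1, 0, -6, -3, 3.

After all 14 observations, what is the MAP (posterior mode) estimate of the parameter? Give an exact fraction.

obs 1: x=6 → posterior Normal(20/7, 9/7)
obs 2: x=-3 → posterior Normal(5/12, 3/4)
obs 3: x=10 → posterior Normal(55/17, 9/17)
obs 4: x=-1/2 → posterior Normal(105/44, 9/22)
obs 5: x=-9/4 → posterior Normal(55/36, 1/3)
obs 6: x=0 → posterior Normal(165/128, 9/32)
obs 7: x=-9/2 → posterior Normal(75/148, 9/37)
obs 8: x=2 → posterior Normal(115/168, 3/14)
obs 9: x=-2 → posterior Normal(75/188, 9/47)
obs 10: x=1 → posterior Normal(95/208, 9/52)
obs 11: x=0 → posterior Normal(5/12, 3/19)
obs 12: x=-6 → posterior Normal(-25/248, 9/62)
obs 13: x=-3 → posterior Normal(-85/268, 9/67)
obs 14: x=3 → posterior Normal(-25/288, 1/8)

-25/288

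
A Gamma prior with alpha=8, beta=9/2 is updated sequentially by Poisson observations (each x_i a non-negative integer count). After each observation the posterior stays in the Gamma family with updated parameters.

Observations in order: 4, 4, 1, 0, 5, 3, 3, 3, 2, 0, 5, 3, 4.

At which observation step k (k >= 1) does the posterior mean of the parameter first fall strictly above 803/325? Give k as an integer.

k = 8

obs 1: x=4 → posterior Gamma(12, 11/2)
obs 2: x=4 → posterior Gamma(16, 13/2)
obs 3: x=1 → posterior Gamma(17, 15/2)
obs 4: x=0 → posterior Gamma(17, 17/2)
obs 5: x=5 → posterior Gamma(22, 19/2)
obs 6: x=3 → posterior Gamma(25, 21/2)
obs 7: x=3 → posterior Gamma(28, 23/2)
obs 8: x=3 → posterior Gamma(31, 25/2)
obs 9: x=2 → posterior Gamma(33, 27/2)
obs 10: x=0 → posterior Gamma(33, 29/2)
obs 11: x=5 → posterior Gamma(38, 31/2)
obs 12: x=3 → posterior Gamma(41, 33/2)
obs 13: x=4 → posterior Gamma(45, 35/2)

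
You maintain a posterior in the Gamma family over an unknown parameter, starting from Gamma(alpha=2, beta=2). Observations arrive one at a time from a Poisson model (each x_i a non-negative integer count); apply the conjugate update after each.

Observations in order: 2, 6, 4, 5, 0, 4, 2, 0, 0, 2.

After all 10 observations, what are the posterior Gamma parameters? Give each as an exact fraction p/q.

alpha=27, beta=12

obs 1: x=2 → posterior Gamma(4, 3)
obs 2: x=6 → posterior Gamma(10, 4)
obs 3: x=4 → posterior Gamma(14, 5)
obs 4: x=5 → posterior Gamma(19, 6)
obs 5: x=0 → posterior Gamma(19, 7)
obs 6: x=4 → posterior Gamma(23, 8)
obs 7: x=2 → posterior Gamma(25, 9)
obs 8: x=0 → posterior Gamma(25, 10)
obs 9: x=0 → posterior Gamma(25, 11)
obs 10: x=2 → posterior Gamma(27, 12)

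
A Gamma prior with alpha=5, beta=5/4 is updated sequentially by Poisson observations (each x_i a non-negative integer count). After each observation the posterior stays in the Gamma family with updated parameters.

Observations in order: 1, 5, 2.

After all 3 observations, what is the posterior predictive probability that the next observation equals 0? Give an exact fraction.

obs 1: x=1 → posterior Gamma(6, 9/4)
obs 2: x=5 → posterior Gamma(11, 13/4)
obs 3: x=2 → posterior Gamma(13, 17/4)

9904578032905937/154472377739119461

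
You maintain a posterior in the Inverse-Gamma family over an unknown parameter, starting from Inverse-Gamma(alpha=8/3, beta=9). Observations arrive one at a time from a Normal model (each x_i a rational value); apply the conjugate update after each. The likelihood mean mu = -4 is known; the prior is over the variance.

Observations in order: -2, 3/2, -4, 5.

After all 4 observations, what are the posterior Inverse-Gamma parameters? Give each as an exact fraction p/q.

obs 1: x=-2 → posterior Inverse-Gamma(19/6, 11)
obs 2: x=3/2 → posterior Inverse-Gamma(11/3, 209/8)
obs 3: x=-4 → posterior Inverse-Gamma(25/6, 209/8)
obs 4: x=5 → posterior Inverse-Gamma(14/3, 533/8)

alpha=14/3, beta=533/8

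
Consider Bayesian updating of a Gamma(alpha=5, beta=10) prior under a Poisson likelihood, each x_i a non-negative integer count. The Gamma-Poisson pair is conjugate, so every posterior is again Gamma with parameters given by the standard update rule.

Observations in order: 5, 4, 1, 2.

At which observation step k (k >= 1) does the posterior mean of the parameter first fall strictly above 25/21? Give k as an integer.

obs 1: x=5 → posterior Gamma(10, 11)
obs 2: x=4 → posterior Gamma(14, 12)
obs 3: x=1 → posterior Gamma(15, 13)
obs 4: x=2 → posterior Gamma(17, 14)

k = 4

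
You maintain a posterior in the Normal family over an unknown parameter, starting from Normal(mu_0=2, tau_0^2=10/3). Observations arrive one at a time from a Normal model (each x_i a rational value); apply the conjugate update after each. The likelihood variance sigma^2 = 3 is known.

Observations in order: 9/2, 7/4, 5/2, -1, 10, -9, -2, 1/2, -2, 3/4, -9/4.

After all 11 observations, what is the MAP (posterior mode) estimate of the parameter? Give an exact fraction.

obs 1: x=9/2 → posterior Normal(63/19, 30/19)
obs 2: x=7/4 → posterior Normal(161/58, 30/29)
obs 3: x=5/2 → posterior Normal(211/78, 10/13)
obs 4: x=-1 → posterior Normal(191/98, 30/49)
obs 5: x=10 → posterior Normal(391/118, 30/59)
obs 6: x=-9 → posterior Normal(211/138, 10/23)
obs 7: x=-2 → posterior Normal(171/158, 30/79)
obs 8: x=1/2 → posterior Normal(181/178, 30/89)
obs 9: x=-2 → posterior Normal(47/66, 10/33)
obs 10: x=3/4 → posterior Normal(78/109, 30/109)
obs 11: x=-9/4 → posterior Normal(111/238, 30/119)

111/238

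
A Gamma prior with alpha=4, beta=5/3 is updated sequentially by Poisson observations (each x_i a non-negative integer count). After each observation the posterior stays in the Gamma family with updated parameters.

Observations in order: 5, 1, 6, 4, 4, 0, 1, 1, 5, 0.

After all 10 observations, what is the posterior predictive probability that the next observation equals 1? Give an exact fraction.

obs 1: x=5 → posterior Gamma(9, 8/3)
obs 2: x=1 → posterior Gamma(10, 11/3)
obs 3: x=6 → posterior Gamma(16, 14/3)
obs 4: x=4 → posterior Gamma(20, 17/3)
obs 5: x=4 → posterior Gamma(24, 20/3)
obs 6: x=0 → posterior Gamma(24, 23/3)
obs 7: x=1 → posterior Gamma(25, 26/3)
obs 8: x=1 → posterior Gamma(26, 29/3)
obs 9: x=5 → posterior Gamma(31, 32/3)
obs 10: x=0 → posterior Gamma(31, 35/3)

68326995378549490194762940979562699794769287109375/357334617794433607688082344039363064508867208544256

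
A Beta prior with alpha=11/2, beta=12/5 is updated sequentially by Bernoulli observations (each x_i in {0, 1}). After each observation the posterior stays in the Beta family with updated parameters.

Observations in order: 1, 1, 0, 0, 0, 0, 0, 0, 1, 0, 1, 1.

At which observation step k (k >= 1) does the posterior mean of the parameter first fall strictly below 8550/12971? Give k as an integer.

k = 4

obs 1: x=1 → posterior Beta(13/2, 12/5)
obs 2: x=1 → posterior Beta(15/2, 12/5)
obs 3: x=0 → posterior Beta(15/2, 17/5)
obs 4: x=0 → posterior Beta(15/2, 22/5)
obs 5: x=0 → posterior Beta(15/2, 27/5)
obs 6: x=0 → posterior Beta(15/2, 32/5)
obs 7: x=0 → posterior Beta(15/2, 37/5)
obs 8: x=0 → posterior Beta(15/2, 42/5)
obs 9: x=1 → posterior Beta(17/2, 42/5)
obs 10: x=0 → posterior Beta(17/2, 47/5)
obs 11: x=1 → posterior Beta(19/2, 47/5)
obs 12: x=1 → posterior Beta(21/2, 47/5)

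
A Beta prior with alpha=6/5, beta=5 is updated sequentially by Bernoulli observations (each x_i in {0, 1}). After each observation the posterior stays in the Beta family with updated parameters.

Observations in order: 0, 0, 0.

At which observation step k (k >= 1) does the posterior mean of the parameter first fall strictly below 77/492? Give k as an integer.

obs 1: x=0 → posterior Beta(6/5, 6)
obs 2: x=0 → posterior Beta(6/5, 7)
obs 3: x=0 → posterior Beta(6/5, 8)

k = 2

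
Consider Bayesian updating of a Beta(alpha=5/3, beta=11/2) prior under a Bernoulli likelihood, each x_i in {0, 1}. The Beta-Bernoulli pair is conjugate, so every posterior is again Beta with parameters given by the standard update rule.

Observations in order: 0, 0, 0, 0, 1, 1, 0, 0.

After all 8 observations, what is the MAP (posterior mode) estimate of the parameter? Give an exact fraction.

obs 1: x=0 → posterior Beta(5/3, 13/2)
obs 2: x=0 → posterior Beta(5/3, 15/2)
obs 3: x=0 → posterior Beta(5/3, 17/2)
obs 4: x=0 → posterior Beta(5/3, 19/2)
obs 5: x=1 → posterior Beta(8/3, 19/2)
obs 6: x=1 → posterior Beta(11/3, 19/2)
obs 7: x=0 → posterior Beta(11/3, 21/2)
obs 8: x=0 → posterior Beta(11/3, 23/2)

16/79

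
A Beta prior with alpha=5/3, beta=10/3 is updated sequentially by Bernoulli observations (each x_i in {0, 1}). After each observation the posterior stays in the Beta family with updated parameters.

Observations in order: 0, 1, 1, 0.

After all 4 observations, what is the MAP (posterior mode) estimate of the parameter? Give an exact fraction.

obs 1: x=0 → posterior Beta(5/3, 13/3)
obs 2: x=1 → posterior Beta(8/3, 13/3)
obs 3: x=1 → posterior Beta(11/3, 13/3)
obs 4: x=0 → posterior Beta(11/3, 16/3)

8/21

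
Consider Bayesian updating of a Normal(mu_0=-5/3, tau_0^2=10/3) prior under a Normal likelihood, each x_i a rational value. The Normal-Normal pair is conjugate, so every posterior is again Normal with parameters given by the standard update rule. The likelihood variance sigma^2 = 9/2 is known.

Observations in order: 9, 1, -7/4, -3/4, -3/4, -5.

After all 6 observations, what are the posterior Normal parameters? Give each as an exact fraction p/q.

mu_0=-10/147, tau_0^2=30/49

obs 1: x=9 → posterior Normal(135/47, 90/47)
obs 2: x=1 → posterior Normal(155/67, 90/67)
obs 3: x=-7/4 → posterior Normal(40/29, 30/29)
obs 4: x=-3/4 → posterior Normal(105/107, 90/107)
obs 5: x=-3/4 → posterior Normal(90/127, 90/127)
obs 6: x=-5 → posterior Normal(-10/147, 30/49)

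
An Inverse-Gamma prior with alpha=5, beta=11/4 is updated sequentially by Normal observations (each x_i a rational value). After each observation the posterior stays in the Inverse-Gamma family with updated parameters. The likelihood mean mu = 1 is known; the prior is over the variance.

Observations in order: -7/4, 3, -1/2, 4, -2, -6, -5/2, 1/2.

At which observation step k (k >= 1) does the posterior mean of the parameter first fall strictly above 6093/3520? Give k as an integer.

obs 1: x=-7/4 → posterior Inverse-Gamma(11/2, 209/32)
obs 2: x=3 → posterior Inverse-Gamma(6, 273/32)
obs 3: x=-1/2 → posterior Inverse-Gamma(13/2, 309/32)
obs 4: x=4 → posterior Inverse-Gamma(7, 453/32)
obs 5: x=-2 → posterior Inverse-Gamma(15/2, 597/32)
obs 6: x=-6 → posterior Inverse-Gamma(8, 1381/32)
obs 7: x=-5/2 → posterior Inverse-Gamma(17/2, 1577/32)
obs 8: x=1/2 → posterior Inverse-Gamma(9, 1581/32)

k = 3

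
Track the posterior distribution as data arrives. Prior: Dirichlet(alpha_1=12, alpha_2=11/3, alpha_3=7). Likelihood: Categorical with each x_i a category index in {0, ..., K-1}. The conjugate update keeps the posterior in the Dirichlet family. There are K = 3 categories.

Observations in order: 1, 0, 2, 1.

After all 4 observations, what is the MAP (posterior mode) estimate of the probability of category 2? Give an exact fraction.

obs 1: x=1 → posterior Dirichlet(12, 14/3, 7)
obs 2: x=0 → posterior Dirichlet(13, 14/3, 7)
obs 3: x=2 → posterior Dirichlet(13, 14/3, 8)
obs 4: x=1 → posterior Dirichlet(13, 17/3, 8)

21/71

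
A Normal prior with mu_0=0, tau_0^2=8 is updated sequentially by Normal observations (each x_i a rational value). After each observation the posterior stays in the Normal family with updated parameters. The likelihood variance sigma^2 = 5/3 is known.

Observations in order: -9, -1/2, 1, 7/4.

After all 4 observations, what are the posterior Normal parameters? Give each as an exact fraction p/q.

mu_0=-162/101, tau_0^2=40/101

obs 1: x=-9 → posterior Normal(-216/29, 40/29)
obs 2: x=-1/2 → posterior Normal(-228/53, 40/53)
obs 3: x=1 → posterior Normal(-204/77, 40/77)
obs 4: x=7/4 → posterior Normal(-162/101, 40/101)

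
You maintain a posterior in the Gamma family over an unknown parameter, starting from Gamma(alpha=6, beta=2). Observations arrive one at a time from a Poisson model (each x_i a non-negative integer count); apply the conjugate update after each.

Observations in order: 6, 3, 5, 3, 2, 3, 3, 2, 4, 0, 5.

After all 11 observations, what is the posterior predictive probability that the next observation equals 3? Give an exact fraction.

28872336961933190193300085196015808093683116071137/134463240761212718494125326299972753332151053713408

obs 1: x=6 → posterior Gamma(12, 3)
obs 2: x=3 → posterior Gamma(15, 4)
obs 3: x=5 → posterior Gamma(20, 5)
obs 4: x=3 → posterior Gamma(23, 6)
obs 5: x=2 → posterior Gamma(25, 7)
obs 6: x=3 → posterior Gamma(28, 8)
obs 7: x=3 → posterior Gamma(31, 9)
obs 8: x=2 → posterior Gamma(33, 10)
obs 9: x=4 → posterior Gamma(37, 11)
obs 10: x=0 → posterior Gamma(37, 12)
obs 11: x=5 → posterior Gamma(42, 13)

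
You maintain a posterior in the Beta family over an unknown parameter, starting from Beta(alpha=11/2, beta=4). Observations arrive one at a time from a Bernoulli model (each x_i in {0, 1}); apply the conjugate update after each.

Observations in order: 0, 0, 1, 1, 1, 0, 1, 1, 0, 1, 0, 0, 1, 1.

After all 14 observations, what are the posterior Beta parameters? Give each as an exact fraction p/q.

alpha=27/2, beta=10

obs 1: x=0 → posterior Beta(11/2, 5)
obs 2: x=0 → posterior Beta(11/2, 6)
obs 3: x=1 → posterior Beta(13/2, 6)
obs 4: x=1 → posterior Beta(15/2, 6)
obs 5: x=1 → posterior Beta(17/2, 6)
obs 6: x=0 → posterior Beta(17/2, 7)
obs 7: x=1 → posterior Beta(19/2, 7)
obs 8: x=1 → posterior Beta(21/2, 7)
obs 9: x=0 → posterior Beta(21/2, 8)
obs 10: x=1 → posterior Beta(23/2, 8)
obs 11: x=0 → posterior Beta(23/2, 9)
obs 12: x=0 → posterior Beta(23/2, 10)
obs 13: x=1 → posterior Beta(25/2, 10)
obs 14: x=1 → posterior Beta(27/2, 10)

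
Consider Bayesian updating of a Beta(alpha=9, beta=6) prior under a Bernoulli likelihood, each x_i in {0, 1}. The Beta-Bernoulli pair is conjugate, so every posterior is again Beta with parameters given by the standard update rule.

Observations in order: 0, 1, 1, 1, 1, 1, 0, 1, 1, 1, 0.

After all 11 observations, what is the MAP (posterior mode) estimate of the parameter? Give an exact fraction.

2/3

obs 1: x=0 → posterior Beta(9, 7)
obs 2: x=1 → posterior Beta(10, 7)
obs 3: x=1 → posterior Beta(11, 7)
obs 4: x=1 → posterior Beta(12, 7)
obs 5: x=1 → posterior Beta(13, 7)
obs 6: x=1 → posterior Beta(14, 7)
obs 7: x=0 → posterior Beta(14, 8)
obs 8: x=1 → posterior Beta(15, 8)
obs 9: x=1 → posterior Beta(16, 8)
obs 10: x=1 → posterior Beta(17, 8)
obs 11: x=0 → posterior Beta(17, 9)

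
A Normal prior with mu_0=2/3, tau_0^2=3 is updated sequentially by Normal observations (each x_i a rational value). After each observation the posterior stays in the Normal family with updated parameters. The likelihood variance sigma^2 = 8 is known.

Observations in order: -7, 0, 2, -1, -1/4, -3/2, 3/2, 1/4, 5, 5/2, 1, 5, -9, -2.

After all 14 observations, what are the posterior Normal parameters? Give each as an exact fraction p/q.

mu_0=-31/300, tau_0^2=12/25

obs 1: x=-7 → posterior Normal(-47/33, 24/11)
obs 2: x=0 → posterior Normal(-47/42, 12/7)
obs 3: x=2 → posterior Normal(-29/51, 24/17)
obs 4: x=-1 → posterior Normal(-19/30, 6/5)
obs 5: x=-1/4 → posterior Normal(-7/12, 24/23)
obs 6: x=-3/2 → posterior Normal(-215/312, 12/13)
obs 7: x=3/2 → posterior Normal(-161/348, 24/29)
obs 8: x=1/4 → posterior Normal(-19/48, 3/4)
obs 9: x=5 → posterior Normal(1/15, 24/35)
obs 10: x=5/2 → posterior Normal(59/228, 12/19)
obs 11: x=1 → posterior Normal(77/246, 24/41)
obs 12: x=5 → posterior Normal(167/264, 6/11)
obs 13: x=-9 → posterior Normal(5/282, 24/47)
obs 14: x=-2 → posterior Normal(-31/300, 12/25)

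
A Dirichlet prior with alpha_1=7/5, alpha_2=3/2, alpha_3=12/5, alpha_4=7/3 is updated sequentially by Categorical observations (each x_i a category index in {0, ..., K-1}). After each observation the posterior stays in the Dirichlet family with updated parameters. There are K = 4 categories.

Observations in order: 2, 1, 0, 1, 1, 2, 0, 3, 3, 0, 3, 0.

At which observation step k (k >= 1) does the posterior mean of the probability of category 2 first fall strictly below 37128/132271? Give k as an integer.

k = 5

obs 1: x=2 → posterior Dirichlet(7/5, 3/2, 17/5, 7/3)
obs 2: x=1 → posterior Dirichlet(7/5, 5/2, 17/5, 7/3)
obs 3: x=0 → posterior Dirichlet(12/5, 5/2, 17/5, 7/3)
obs 4: x=1 → posterior Dirichlet(12/5, 7/2, 17/5, 7/3)
obs 5: x=1 → posterior Dirichlet(12/5, 9/2, 17/5, 7/3)
obs 6: x=2 → posterior Dirichlet(12/5, 9/2, 22/5, 7/3)
obs 7: x=0 → posterior Dirichlet(17/5, 9/2, 22/5, 7/3)
obs 8: x=3 → posterior Dirichlet(17/5, 9/2, 22/5, 10/3)
obs 9: x=3 → posterior Dirichlet(17/5, 9/2, 22/5, 13/3)
obs 10: x=0 → posterior Dirichlet(22/5, 9/2, 22/5, 13/3)
obs 11: x=3 → posterior Dirichlet(22/5, 9/2, 22/5, 16/3)
obs 12: x=0 → posterior Dirichlet(27/5, 9/2, 22/5, 16/3)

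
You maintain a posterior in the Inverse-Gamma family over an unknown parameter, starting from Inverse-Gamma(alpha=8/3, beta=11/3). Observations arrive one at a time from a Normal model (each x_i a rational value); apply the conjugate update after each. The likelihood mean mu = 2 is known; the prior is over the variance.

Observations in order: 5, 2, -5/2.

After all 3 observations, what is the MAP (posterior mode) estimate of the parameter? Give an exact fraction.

439/124

obs 1: x=5 → posterior Inverse-Gamma(19/6, 49/6)
obs 2: x=2 → posterior Inverse-Gamma(11/3, 49/6)
obs 3: x=-5/2 → posterior Inverse-Gamma(25/6, 439/24)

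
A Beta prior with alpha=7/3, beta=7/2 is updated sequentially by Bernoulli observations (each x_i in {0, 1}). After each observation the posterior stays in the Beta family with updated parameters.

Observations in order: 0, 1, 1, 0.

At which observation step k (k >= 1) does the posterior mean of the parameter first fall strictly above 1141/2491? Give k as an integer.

obs 1: x=0 → posterior Beta(7/3, 9/2)
obs 2: x=1 → posterior Beta(10/3, 9/2)
obs 3: x=1 → posterior Beta(13/3, 9/2)
obs 4: x=0 → posterior Beta(13/3, 11/2)

k = 3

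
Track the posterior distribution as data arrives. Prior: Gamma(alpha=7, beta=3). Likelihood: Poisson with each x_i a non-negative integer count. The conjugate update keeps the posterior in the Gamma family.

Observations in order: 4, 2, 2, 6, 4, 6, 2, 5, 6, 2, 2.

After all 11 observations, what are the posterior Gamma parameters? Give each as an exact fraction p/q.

alpha=48, beta=14

obs 1: x=4 → posterior Gamma(11, 4)
obs 2: x=2 → posterior Gamma(13, 5)
obs 3: x=2 → posterior Gamma(15, 6)
obs 4: x=6 → posterior Gamma(21, 7)
obs 5: x=4 → posterior Gamma(25, 8)
obs 6: x=6 → posterior Gamma(31, 9)
obs 7: x=2 → posterior Gamma(33, 10)
obs 8: x=5 → posterior Gamma(38, 11)
obs 9: x=6 → posterior Gamma(44, 12)
obs 10: x=2 → posterior Gamma(46, 13)
obs 11: x=2 → posterior Gamma(48, 14)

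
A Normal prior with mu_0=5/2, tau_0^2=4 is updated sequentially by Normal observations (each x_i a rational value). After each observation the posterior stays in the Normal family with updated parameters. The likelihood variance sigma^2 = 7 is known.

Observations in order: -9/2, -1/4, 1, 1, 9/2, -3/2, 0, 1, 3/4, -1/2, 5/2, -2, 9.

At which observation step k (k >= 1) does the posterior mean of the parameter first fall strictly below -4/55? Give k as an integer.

k = 2

obs 1: x=-9/2 → posterior Normal(-1/22, 28/11)
obs 2: x=-1/4 → posterior Normal(-1/10, 28/15)
obs 3: x=1 → posterior Normal(5/38, 28/19)
obs 4: x=1 → posterior Normal(13/46, 28/23)
obs 5: x=9/2 → posterior Normal(49/54, 28/27)
obs 6: x=-3/2 → posterior Normal(37/62, 28/31)
obs 7: x=0 → posterior Normal(37/70, 4/5)
obs 8: x=1 → posterior Normal(15/26, 28/39)
obs 9: x=3/4 → posterior Normal(51/86, 28/43)
obs 10: x=-1/2 → posterior Normal(1/2, 28/47)
obs 11: x=5/2 → posterior Normal(67/102, 28/51)
obs 12: x=-2 → posterior Normal(51/110, 28/55)
obs 13: x=9 → posterior Normal(123/118, 28/59)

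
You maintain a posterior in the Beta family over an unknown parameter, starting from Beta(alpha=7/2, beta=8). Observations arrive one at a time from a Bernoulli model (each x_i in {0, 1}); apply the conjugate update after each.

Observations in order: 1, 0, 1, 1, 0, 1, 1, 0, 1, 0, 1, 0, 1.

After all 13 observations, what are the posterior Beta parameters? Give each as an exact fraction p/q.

obs 1: x=1 → posterior Beta(9/2, 8)
obs 2: x=0 → posterior Beta(9/2, 9)
obs 3: x=1 → posterior Beta(11/2, 9)
obs 4: x=1 → posterior Beta(13/2, 9)
obs 5: x=0 → posterior Beta(13/2, 10)
obs 6: x=1 → posterior Beta(15/2, 10)
obs 7: x=1 → posterior Beta(17/2, 10)
obs 8: x=0 → posterior Beta(17/2, 11)
obs 9: x=1 → posterior Beta(19/2, 11)
obs 10: x=0 → posterior Beta(19/2, 12)
obs 11: x=1 → posterior Beta(21/2, 12)
obs 12: x=0 → posterior Beta(21/2, 13)
obs 13: x=1 → posterior Beta(23/2, 13)

alpha=23/2, beta=13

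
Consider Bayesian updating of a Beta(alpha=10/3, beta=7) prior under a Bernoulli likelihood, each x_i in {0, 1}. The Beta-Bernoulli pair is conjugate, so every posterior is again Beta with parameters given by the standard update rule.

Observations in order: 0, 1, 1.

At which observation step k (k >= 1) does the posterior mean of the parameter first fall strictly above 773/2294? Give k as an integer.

k = 2

obs 1: x=0 → posterior Beta(10/3, 8)
obs 2: x=1 → posterior Beta(13/3, 8)
obs 3: x=1 → posterior Beta(16/3, 8)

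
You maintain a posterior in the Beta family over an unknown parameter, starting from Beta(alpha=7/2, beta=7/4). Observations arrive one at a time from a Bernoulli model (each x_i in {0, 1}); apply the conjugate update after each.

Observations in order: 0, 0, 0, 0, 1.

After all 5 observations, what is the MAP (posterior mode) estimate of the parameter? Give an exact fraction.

14/33

obs 1: x=0 → posterior Beta(7/2, 11/4)
obs 2: x=0 → posterior Beta(7/2, 15/4)
obs 3: x=0 → posterior Beta(7/2, 19/4)
obs 4: x=0 → posterior Beta(7/2, 23/4)
obs 5: x=1 → posterior Beta(9/2, 23/4)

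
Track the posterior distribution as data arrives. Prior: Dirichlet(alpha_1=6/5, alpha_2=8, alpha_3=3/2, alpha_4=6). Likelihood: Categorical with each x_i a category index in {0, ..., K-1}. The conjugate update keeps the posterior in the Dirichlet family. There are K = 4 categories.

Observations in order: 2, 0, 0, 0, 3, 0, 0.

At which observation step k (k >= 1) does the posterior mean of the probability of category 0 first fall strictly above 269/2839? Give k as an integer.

k = 2

obs 1: x=2 → posterior Dirichlet(6/5, 8, 5/2, 6)
obs 2: x=0 → posterior Dirichlet(11/5, 8, 5/2, 6)
obs 3: x=0 → posterior Dirichlet(16/5, 8, 5/2, 6)
obs 4: x=0 → posterior Dirichlet(21/5, 8, 5/2, 6)
obs 5: x=3 → posterior Dirichlet(21/5, 8, 5/2, 7)
obs 6: x=0 → posterior Dirichlet(26/5, 8, 5/2, 7)
obs 7: x=0 → posterior Dirichlet(31/5, 8, 5/2, 7)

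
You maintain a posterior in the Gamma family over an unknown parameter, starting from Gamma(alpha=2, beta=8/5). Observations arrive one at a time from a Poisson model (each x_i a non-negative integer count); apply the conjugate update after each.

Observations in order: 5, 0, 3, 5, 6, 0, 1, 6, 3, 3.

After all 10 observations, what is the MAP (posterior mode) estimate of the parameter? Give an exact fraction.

obs 1: x=5 → posterior Gamma(7, 13/5)
obs 2: x=0 → posterior Gamma(7, 18/5)
obs 3: x=3 → posterior Gamma(10, 23/5)
obs 4: x=5 → posterior Gamma(15, 28/5)
obs 5: x=6 → posterior Gamma(21, 33/5)
obs 6: x=0 → posterior Gamma(21, 38/5)
obs 7: x=1 → posterior Gamma(22, 43/5)
obs 8: x=6 → posterior Gamma(28, 48/5)
obs 9: x=3 → posterior Gamma(31, 53/5)
obs 10: x=3 → posterior Gamma(34, 58/5)

165/58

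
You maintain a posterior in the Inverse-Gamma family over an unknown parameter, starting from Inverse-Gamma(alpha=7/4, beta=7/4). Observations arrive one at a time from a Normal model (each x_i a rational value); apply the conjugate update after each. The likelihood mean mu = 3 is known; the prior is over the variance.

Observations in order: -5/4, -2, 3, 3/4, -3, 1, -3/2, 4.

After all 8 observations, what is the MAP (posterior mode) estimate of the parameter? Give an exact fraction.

obs 1: x=-5/4 → posterior Inverse-Gamma(9/4, 345/32)
obs 2: x=-2 → posterior Inverse-Gamma(11/4, 745/32)
obs 3: x=3 → posterior Inverse-Gamma(13/4, 745/32)
obs 4: x=3/4 → posterior Inverse-Gamma(15/4, 413/16)
obs 5: x=-3 → posterior Inverse-Gamma(17/4, 701/16)
obs 6: x=1 → posterior Inverse-Gamma(19/4, 733/16)
obs 7: x=-3/2 → posterior Inverse-Gamma(21/4, 895/16)
obs 8: x=4 → posterior Inverse-Gamma(23/4, 903/16)

301/36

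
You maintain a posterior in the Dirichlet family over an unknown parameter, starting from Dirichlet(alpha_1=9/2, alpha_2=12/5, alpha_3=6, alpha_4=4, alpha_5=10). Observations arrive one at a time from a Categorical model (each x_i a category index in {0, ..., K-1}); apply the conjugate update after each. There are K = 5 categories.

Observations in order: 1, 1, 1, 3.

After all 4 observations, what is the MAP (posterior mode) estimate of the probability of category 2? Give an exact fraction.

obs 1: x=1 → posterior Dirichlet(9/2, 17/5, 6, 4, 10)
obs 2: x=1 → posterior Dirichlet(9/2, 22/5, 6, 4, 10)
obs 3: x=1 → posterior Dirichlet(9/2, 27/5, 6, 4, 10)
obs 4: x=3 → posterior Dirichlet(9/2, 27/5, 6, 5, 10)

50/259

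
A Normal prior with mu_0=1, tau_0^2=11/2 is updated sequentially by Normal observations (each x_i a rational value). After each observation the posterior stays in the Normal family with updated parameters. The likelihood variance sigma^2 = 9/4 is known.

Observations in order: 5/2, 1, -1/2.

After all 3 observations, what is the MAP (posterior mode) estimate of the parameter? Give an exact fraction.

obs 1: x=5/2 → posterior Normal(64/31, 99/62)
obs 2: x=1 → posterior Normal(86/53, 99/106)
obs 3: x=-1/2 → posterior Normal(1, 33/50)

1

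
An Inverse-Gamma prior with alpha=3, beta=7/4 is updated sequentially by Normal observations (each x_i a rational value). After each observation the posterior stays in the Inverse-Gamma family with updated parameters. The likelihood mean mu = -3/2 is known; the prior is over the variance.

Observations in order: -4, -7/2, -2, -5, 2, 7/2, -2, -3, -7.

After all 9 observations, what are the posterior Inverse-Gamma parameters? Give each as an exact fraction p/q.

obs 1: x=-4 → posterior Inverse-Gamma(7/2, 39/8)
obs 2: x=-7/2 → posterior Inverse-Gamma(4, 55/8)
obs 3: x=-2 → posterior Inverse-Gamma(9/2, 7)
obs 4: x=-5 → posterior Inverse-Gamma(5, 105/8)
obs 5: x=2 → posterior Inverse-Gamma(11/2, 77/4)
obs 6: x=7/2 → posterior Inverse-Gamma(6, 127/4)
obs 7: x=-2 → posterior Inverse-Gamma(13/2, 255/8)
obs 8: x=-3 → posterior Inverse-Gamma(7, 33)
obs 9: x=-7 → posterior Inverse-Gamma(15/2, 385/8)

alpha=15/2, beta=385/8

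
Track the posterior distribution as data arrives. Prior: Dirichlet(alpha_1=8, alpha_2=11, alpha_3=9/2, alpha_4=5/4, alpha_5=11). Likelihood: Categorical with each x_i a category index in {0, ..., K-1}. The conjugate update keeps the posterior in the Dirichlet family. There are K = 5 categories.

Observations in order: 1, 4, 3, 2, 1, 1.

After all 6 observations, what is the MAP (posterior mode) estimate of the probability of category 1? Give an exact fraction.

52/147

obs 1: x=1 → posterior Dirichlet(8, 12, 9/2, 5/4, 11)
obs 2: x=4 → posterior Dirichlet(8, 12, 9/2, 5/4, 12)
obs 3: x=3 → posterior Dirichlet(8, 12, 9/2, 9/4, 12)
obs 4: x=2 → posterior Dirichlet(8, 12, 11/2, 9/4, 12)
obs 5: x=1 → posterior Dirichlet(8, 13, 11/2, 9/4, 12)
obs 6: x=1 → posterior Dirichlet(8, 14, 11/2, 9/4, 12)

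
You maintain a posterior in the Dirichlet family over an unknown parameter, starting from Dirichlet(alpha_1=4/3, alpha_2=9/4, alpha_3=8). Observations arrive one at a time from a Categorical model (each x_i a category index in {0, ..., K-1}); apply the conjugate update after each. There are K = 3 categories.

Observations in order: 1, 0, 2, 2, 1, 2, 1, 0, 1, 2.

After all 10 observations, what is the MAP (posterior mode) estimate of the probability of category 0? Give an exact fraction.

obs 1: x=1 → posterior Dirichlet(4/3, 13/4, 8)
obs 2: x=0 → posterior Dirichlet(7/3, 13/4, 8)
obs 3: x=2 → posterior Dirichlet(7/3, 13/4, 9)
obs 4: x=2 → posterior Dirichlet(7/3, 13/4, 10)
obs 5: x=1 → posterior Dirichlet(7/3, 17/4, 10)
obs 6: x=2 → posterior Dirichlet(7/3, 17/4, 11)
obs 7: x=1 → posterior Dirichlet(7/3, 21/4, 11)
obs 8: x=0 → posterior Dirichlet(10/3, 21/4, 11)
obs 9: x=1 → posterior Dirichlet(10/3, 25/4, 11)
obs 10: x=2 → posterior Dirichlet(10/3, 25/4, 12)

28/223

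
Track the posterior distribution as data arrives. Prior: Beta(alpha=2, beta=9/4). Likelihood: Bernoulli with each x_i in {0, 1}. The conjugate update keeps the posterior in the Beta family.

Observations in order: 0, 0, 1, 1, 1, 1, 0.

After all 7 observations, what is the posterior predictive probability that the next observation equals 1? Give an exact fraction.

obs 1: x=0 → posterior Beta(2, 13/4)
obs 2: x=0 → posterior Beta(2, 17/4)
obs 3: x=1 → posterior Beta(3, 17/4)
obs 4: x=1 → posterior Beta(4, 17/4)
obs 5: x=1 → posterior Beta(5, 17/4)
obs 6: x=1 → posterior Beta(6, 17/4)
obs 7: x=0 → posterior Beta(6, 21/4)

8/15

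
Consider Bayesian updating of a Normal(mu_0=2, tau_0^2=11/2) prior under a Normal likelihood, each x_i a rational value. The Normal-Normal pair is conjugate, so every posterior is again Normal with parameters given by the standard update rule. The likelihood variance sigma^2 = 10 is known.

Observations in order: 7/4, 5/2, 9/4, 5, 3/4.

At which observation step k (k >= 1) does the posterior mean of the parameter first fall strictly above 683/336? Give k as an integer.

k = 2

obs 1: x=7/4 → posterior Normal(237/124, 110/31)
obs 2: x=5/2 → posterior Normal(347/168, 55/21)
obs 3: x=9/4 → posterior Normal(223/106, 110/53)
obs 4: x=5 → posterior Normal(333/128, 55/32)
obs 5: x=3/4 → posterior Normal(233/100, 22/15)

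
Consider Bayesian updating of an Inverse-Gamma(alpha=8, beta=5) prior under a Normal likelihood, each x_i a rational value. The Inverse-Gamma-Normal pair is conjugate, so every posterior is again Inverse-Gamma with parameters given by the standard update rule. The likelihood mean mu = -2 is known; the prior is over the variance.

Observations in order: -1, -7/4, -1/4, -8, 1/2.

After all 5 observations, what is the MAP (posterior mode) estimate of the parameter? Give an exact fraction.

obs 1: x=-1 → posterior Inverse-Gamma(17/2, 11/2)
obs 2: x=-7/4 → posterior Inverse-Gamma(9, 177/32)
obs 3: x=-1/4 → posterior Inverse-Gamma(19/2, 113/16)
obs 4: x=-8 → posterior Inverse-Gamma(10, 401/16)
obs 5: x=1/2 → posterior Inverse-Gamma(21/2, 451/16)

451/184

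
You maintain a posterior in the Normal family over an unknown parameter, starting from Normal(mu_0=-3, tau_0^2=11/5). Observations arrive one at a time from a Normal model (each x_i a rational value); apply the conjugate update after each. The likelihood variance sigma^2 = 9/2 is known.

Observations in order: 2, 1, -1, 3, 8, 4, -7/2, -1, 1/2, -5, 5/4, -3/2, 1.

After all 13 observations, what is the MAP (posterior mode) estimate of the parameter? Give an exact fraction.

obs 1: x=2 → posterior Normal(-91/67, 99/67)
obs 2: x=1 → posterior Normal(-69/89, 99/89)
obs 3: x=-1 → posterior Normal(-91/111, 33/37)
obs 4: x=3 → posterior Normal(-25/133, 99/133)
obs 5: x=8 → posterior Normal(151/155, 99/155)
obs 6: x=4 → posterior Normal(239/177, 33/59)
obs 7: x=-7/2 → posterior Normal(162/199, 99/199)
obs 8: x=-1 → posterior Normal(140/221, 99/221)
obs 9: x=1/2 → posterior Normal(151/243, 11/27)
obs 10: x=-5 → posterior Normal(41/265, 99/265)
obs 11: x=5/4 → posterior Normal(137/574, 99/287)
obs 12: x=-3/2 → posterior Normal(71/618, 33/103)
obs 13: x=1 → posterior Normal(115/662, 99/331)

115/662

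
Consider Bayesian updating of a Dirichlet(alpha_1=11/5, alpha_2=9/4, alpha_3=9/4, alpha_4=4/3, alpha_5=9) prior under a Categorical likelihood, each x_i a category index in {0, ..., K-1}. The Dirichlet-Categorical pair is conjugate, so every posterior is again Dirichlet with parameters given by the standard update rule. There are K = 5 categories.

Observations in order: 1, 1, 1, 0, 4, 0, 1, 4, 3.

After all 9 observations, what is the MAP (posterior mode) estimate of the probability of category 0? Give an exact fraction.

96/631

obs 1: x=1 → posterior Dirichlet(11/5, 13/4, 9/4, 4/3, 9)
obs 2: x=1 → posterior Dirichlet(11/5, 17/4, 9/4, 4/3, 9)
obs 3: x=1 → posterior Dirichlet(11/5, 21/4, 9/4, 4/3, 9)
obs 4: x=0 → posterior Dirichlet(16/5, 21/4, 9/4, 4/3, 9)
obs 5: x=4 → posterior Dirichlet(16/5, 21/4, 9/4, 4/3, 10)
obs 6: x=0 → posterior Dirichlet(21/5, 21/4, 9/4, 4/3, 10)
obs 7: x=1 → posterior Dirichlet(21/5, 25/4, 9/4, 4/3, 10)
obs 8: x=4 → posterior Dirichlet(21/5, 25/4, 9/4, 4/3, 11)
obs 9: x=3 → posterior Dirichlet(21/5, 25/4, 9/4, 7/3, 11)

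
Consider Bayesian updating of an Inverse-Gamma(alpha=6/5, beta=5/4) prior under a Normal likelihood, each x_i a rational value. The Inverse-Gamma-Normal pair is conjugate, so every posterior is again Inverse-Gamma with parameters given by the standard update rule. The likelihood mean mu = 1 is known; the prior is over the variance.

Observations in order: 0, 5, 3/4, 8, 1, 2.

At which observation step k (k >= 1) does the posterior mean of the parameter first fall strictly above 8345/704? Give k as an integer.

obs 1: x=0 → posterior Inverse-Gamma(17/10, 7/4)
obs 2: x=5 → posterior Inverse-Gamma(11/5, 39/4)
obs 3: x=3/4 → posterior Inverse-Gamma(27/10, 313/32)
obs 4: x=8 → posterior Inverse-Gamma(16/5, 1097/32)
obs 5: x=1 → posterior Inverse-Gamma(37/10, 1097/32)
obs 6: x=2 → posterior Inverse-Gamma(21/5, 1113/32)

k = 4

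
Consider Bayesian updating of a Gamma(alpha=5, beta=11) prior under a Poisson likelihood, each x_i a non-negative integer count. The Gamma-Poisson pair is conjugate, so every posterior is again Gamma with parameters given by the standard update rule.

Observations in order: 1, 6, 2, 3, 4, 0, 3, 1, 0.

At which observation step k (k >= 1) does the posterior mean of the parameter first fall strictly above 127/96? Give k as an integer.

obs 1: x=1 → posterior Gamma(6, 12)
obs 2: x=6 → posterior Gamma(12, 13)
obs 3: x=2 → posterior Gamma(14, 14)
obs 4: x=3 → posterior Gamma(17, 15)
obs 5: x=4 → posterior Gamma(21, 16)
obs 6: x=0 → posterior Gamma(21, 17)
obs 7: x=3 → posterior Gamma(24, 18)
obs 8: x=1 → posterior Gamma(25, 19)
obs 9: x=0 → posterior Gamma(25, 20)

k = 7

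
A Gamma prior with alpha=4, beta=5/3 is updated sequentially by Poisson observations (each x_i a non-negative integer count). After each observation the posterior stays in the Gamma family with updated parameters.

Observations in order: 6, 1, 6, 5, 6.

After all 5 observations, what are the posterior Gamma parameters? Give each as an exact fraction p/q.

obs 1: x=6 → posterior Gamma(10, 8/3)
obs 2: x=1 → posterior Gamma(11, 11/3)
obs 3: x=6 → posterior Gamma(17, 14/3)
obs 4: x=5 → posterior Gamma(22, 17/3)
obs 5: x=6 → posterior Gamma(28, 20/3)

alpha=28, beta=20/3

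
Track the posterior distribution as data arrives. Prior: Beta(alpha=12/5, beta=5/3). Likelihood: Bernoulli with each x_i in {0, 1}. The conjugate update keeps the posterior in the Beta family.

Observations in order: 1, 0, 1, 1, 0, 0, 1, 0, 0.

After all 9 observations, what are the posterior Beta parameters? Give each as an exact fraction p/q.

alpha=32/5, beta=20/3

obs 1: x=1 → posterior Beta(17/5, 5/3)
obs 2: x=0 → posterior Beta(17/5, 8/3)
obs 3: x=1 → posterior Beta(22/5, 8/3)
obs 4: x=1 → posterior Beta(27/5, 8/3)
obs 5: x=0 → posterior Beta(27/5, 11/3)
obs 6: x=0 → posterior Beta(27/5, 14/3)
obs 7: x=1 → posterior Beta(32/5, 14/3)
obs 8: x=0 → posterior Beta(32/5, 17/3)
obs 9: x=0 → posterior Beta(32/5, 20/3)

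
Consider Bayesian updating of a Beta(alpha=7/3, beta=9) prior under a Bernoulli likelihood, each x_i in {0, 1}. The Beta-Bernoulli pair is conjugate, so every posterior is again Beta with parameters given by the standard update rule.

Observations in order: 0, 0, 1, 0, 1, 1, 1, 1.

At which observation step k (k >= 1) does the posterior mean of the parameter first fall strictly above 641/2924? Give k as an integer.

k = 3

obs 1: x=0 → posterior Beta(7/3, 10)
obs 2: x=0 → posterior Beta(7/3, 11)
obs 3: x=1 → posterior Beta(10/3, 11)
obs 4: x=0 → posterior Beta(10/3, 12)
obs 5: x=1 → posterior Beta(13/3, 12)
obs 6: x=1 → posterior Beta(16/3, 12)
obs 7: x=1 → posterior Beta(19/3, 12)
obs 8: x=1 → posterior Beta(22/3, 12)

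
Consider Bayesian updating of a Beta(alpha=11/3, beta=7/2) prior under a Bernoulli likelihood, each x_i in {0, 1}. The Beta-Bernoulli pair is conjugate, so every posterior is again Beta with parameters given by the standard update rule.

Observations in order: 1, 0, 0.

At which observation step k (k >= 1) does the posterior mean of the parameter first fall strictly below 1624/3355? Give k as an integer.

obs 1: x=1 → posterior Beta(14/3, 7/2)
obs 2: x=0 → posterior Beta(14/3, 9/2)
obs 3: x=0 → posterior Beta(14/3, 11/2)

k = 3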